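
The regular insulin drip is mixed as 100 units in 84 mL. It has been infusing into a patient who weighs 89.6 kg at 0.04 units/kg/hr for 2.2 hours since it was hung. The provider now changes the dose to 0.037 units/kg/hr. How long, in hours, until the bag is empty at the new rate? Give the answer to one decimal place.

Initial rate:
Dose = 0.04 units/kg/hr × 89.6 kg = 3.584 units/hr
Concentration = 100 units ÷ 84 mL = 1.190476 units/mL
Rate = 3.584 units/hr ÷ 1.190476 units/mL = 3.01056 mL/hr
Volume infused so far = 3.01056 mL/hr × 2.2 hr = 6.623232 mL
Volume remaining = 84 − 6.623232 = 77.37677 mL
New rate:
Dose = 0.037 units/kg/hr × 89.6 kg = 3.3152 units/hr
Rate = 3.3152 units/hr ÷ 1.190476 units/mL = 2.784768 mL/hr
Time remaining = 77.37677 mL ÷ 2.784768 mL/hr = 27.78571 hr

27.8 hours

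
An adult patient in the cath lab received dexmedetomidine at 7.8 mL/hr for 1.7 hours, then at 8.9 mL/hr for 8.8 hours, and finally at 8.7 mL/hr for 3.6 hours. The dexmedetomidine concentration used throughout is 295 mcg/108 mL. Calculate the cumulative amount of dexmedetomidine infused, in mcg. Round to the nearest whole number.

336 mcg

Concentration = 295 mcg ÷ 108 mL = 2.731481 mcg/mL
Stage 1: 7.8 mL/hr × 1.7 hr = 13.26 mL → 13.26 mL × 2.731481 mcg/mL = 36.21944 mcg
Stage 2: 8.9 mL/hr × 8.8 hr = 78.32 mL → 78.32 mL × 2.731481 mcg/mL = 213.9296 mcg
Stage 3: 8.7 mL/hr × 3.6 hr = 31.32 mL → 31.32 mL × 2.731481 mcg/mL = 85.55 mcg
Total = 36.21944 + 213.9296 + 85.55 = 335.6991 mcg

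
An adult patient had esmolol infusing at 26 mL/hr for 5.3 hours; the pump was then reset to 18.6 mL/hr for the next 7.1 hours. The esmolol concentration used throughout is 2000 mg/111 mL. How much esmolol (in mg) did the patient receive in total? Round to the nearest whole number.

4862 mg

Concentration = 2000 mg ÷ 111 mL = 18.01802 mg/mL
Stage 1: 26 mL/hr × 5.3 hr = 137.8 mL → 137.8 mL × 18.01802 mg/mL = 2482.883 mg
Stage 2: 18.6 mL/hr × 7.1 hr = 132.06 mL → 132.06 mL × 18.01802 mg/mL = 2379.459 mg
Total = 2482.883 + 2379.459 = 4862.342 mg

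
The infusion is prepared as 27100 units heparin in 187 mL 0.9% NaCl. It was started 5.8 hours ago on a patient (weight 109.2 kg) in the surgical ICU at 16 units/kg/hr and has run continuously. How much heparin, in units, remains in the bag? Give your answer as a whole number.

Dose = 16 units/kg/hr × 109.2 kg = 1747.2 units/hr
Concentration = 27100 units ÷ 187 mL = 144.9198 units/mL
Rate = 1747.2 units/hr ÷ 144.9198 units/mL = 12.05632 mL/hr
Volume infused = 12.05632 mL/hr × 5.8 hr = 69.92668 mL
Volume remaining = 187 − 69.92668 = 117.0733 mL
Drug remaining = 117.0733 mL × 144.9198 units/mL = 16966.24 units

16966 units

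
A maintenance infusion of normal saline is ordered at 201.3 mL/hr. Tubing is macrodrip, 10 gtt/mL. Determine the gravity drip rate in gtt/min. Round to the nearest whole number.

201.3 mL/hr ÷ 60 min/hr = 3.355 mL/min
3.355 mL/min × 10 gtt/mL = 33.55 gtt/min

34 gtt/min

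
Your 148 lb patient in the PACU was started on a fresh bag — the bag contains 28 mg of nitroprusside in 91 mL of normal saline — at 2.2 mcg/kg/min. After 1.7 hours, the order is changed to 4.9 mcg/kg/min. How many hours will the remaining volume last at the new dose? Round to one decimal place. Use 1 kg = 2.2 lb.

Initial rate:
Weight = 148 lb ÷ 2.2 lb/kg = 67.27273 kg
Dose = 2.2 mcg/kg/min × 67.27273 kg = 148 mcg/min
148 mcg/min × 60 min/hr = 8880 mcg/hr
Concentration = 28 mg ÷ 91 mL = 0.3076923 mg/mL = 307.6923 mcg/mL
Rate = 8880 mcg/hr ÷ 307.6923 mcg/mL = 28.86 mL/hr
Volume infused so far = 28.86 mL/hr × 1.7 hr = 49.062 mL
Volume remaining = 91 − 49.062 = 41.938 mL
New rate:
Dose = 4.9 mcg/kg/min × 67.27273 kg = 329.6364 mcg/min
329.6364 mcg/min × 60 min/hr = 19778.18 mcg/hr
Rate = 19778.18 mcg/hr ÷ 307.6923 mcg/mL = 64.27909 mL/hr
Time remaining = 41.938 mL ÷ 64.27909 mL/hr = 0.6524361 hr

0.7 hours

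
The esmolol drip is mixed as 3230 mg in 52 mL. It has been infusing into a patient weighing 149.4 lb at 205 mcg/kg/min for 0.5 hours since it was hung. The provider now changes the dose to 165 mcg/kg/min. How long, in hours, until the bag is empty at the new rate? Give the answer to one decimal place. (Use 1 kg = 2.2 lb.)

4.2 hours

Initial rate:
Weight = 149.4 lb ÷ 2.2 lb/kg = 67.90909 kg
Dose = 205 mcg/kg/min × 67.90909 kg = 13921.36 mcg/min
13921.36 mcg/min × 60 min/hr = 835281.8 mcg/hr
Concentration = 3230 mg ÷ 52 mL = 62.11538 mg/mL = 62115.38 mcg/mL
Rate = 835281.8 mcg/hr ÷ 62115.38 mcg/mL = 13.44726 mL/hr
Volume infused so far = 13.44726 mL/hr × 0.5 hr = 6.723631 mL
Volume remaining = 52 − 6.723631 = 45.27637 mL
New rate:
Dose = 165 mcg/kg/min × 67.90909 kg = 11205 mcg/min
11205 mcg/min × 60 min/hr = 672300 mcg/hr
Rate = 672300 mcg/hr ÷ 62115.38 mcg/mL = 10.82341 mL/hr
Time remaining = 45.27637 mL ÷ 10.82341 mL/hr = 4.183191 hr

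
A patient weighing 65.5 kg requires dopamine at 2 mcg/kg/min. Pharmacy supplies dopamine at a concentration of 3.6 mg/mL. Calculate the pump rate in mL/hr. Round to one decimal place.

2.2 mL/hr

Dose = 2 mcg/kg/min × 65.5 kg = 131 mcg/min
131 mcg/min × 60 min/hr = 7860 mcg/hr
Concentration = 3.6 mg/mL = 3600 mcg/mL
Rate = 7860 mcg/hr ÷ 3600 mcg/mL = 2.183333 mL/hr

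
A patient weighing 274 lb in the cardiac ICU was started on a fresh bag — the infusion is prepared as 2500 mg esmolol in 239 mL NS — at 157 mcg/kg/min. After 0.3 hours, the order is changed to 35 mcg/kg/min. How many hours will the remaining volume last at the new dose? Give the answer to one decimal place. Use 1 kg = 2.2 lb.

8.2 hours

Initial rate:
Weight = 274 lb ÷ 2.2 lb/kg = 124.5455 kg
Dose = 157 mcg/kg/min × 124.5455 kg = 19553.64 mcg/min
19553.64 mcg/min × 60 min/hr = 1173218 mcg/hr
Concentration = 2500 mg ÷ 239 mL = 10.46025 mg/mL = 10460.25 mcg/mL
Rate = 1173218 mcg/hr ÷ 10460.25 mcg/mL = 112.1597 mL/hr
Volume infused so far = 112.1597 mL/hr × 0.3 hr = 33.6479 mL
Volume remaining = 239 − 33.6479 = 205.3521 mL
New rate:
Dose = 35 mcg/kg/min × 124.5455 kg = 4359.091 mcg/min
4359.091 mcg/min × 60 min/hr = 261545.5 mcg/hr
Rate = 261545.5 mcg/hr ÷ 10460.25 mcg/mL = 25.00375 mL/hr
Time remaining = 205.3521 mL ÷ 25.00375 mL/hr = 8.212854 hr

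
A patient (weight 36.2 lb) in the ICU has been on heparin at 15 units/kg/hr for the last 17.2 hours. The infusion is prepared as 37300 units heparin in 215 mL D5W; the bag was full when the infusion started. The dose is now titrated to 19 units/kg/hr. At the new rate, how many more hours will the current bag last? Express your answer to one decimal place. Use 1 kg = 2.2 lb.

Initial rate:
Weight = 36.2 lb ÷ 2.2 lb/kg = 16.45455 kg
Dose = 15 units/kg/hr × 16.45455 kg = 246.8182 units/hr
Concentration = 37300 units ÷ 215 mL = 173.4884 units/mL
Rate = 246.8182 units/hr ÷ 173.4884 units/mL = 1.422679 mL/hr
Volume infused so far = 1.422679 mL/hr × 17.2 hr = 24.47007 mL
Volume remaining = 215 − 24.47007 = 190.5299 mL
New rate:
Dose = 19 units/kg/hr × 16.45455 kg = 312.6364 units/hr
Rate = 312.6364 units/hr ÷ 173.4884 units/mL = 1.802059 mL/hr
Time remaining = 190.5299 mL ÷ 1.802059 mL/hr = 105.729 hr

105.7 hours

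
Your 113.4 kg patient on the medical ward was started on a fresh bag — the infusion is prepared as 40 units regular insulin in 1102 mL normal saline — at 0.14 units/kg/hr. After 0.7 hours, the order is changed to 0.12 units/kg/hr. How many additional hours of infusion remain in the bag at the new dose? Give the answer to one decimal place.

Initial rate:
Dose = 0.14 units/kg/hr × 113.4 kg = 15.876 units/hr
Concentration = 40 units ÷ 1102 mL = 0.03629764 units/mL
Rate = 15.876 units/hr ÷ 0.03629764 units/mL = 437.3838 mL/hr
Volume infused so far = 437.3838 mL/hr × 0.7 hr = 306.1687 mL
Volume remaining = 1102 − 306.1687 = 795.8313 mL
New rate:
Dose = 0.12 units/kg/hr × 113.4 kg = 13.608 units/hr
Rate = 13.608 units/hr ÷ 0.03629764 units/mL = 374.9004 mL/hr
Time remaining = 795.8313 mL ÷ 374.9004 mL/hr = 2.122781 hr

2.1 hours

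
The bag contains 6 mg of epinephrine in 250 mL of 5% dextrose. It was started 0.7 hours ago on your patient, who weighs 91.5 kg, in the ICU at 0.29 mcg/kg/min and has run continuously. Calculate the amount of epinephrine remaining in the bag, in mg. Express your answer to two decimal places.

4.89 mg

Dose = 0.29 mcg/kg/min × 91.5 kg = 26.535 mcg/min
26.535 mcg/min × 60 min/hr = 1592.1 mcg/hr
Concentration = 6 mg ÷ 250 mL = 0.024 mg/mL = 24 mcg/mL
Rate = 1592.1 mcg/hr ÷ 24 mcg/mL = 66.3375 mL/hr
Volume infused = 66.3375 mL/hr × 0.7 hr = 46.43625 mL
Volume remaining = 250 − 46.43625 = 203.5637 mL
Drug remaining = 203.5637 mL × 24 mcg/mL = 4885.53 mcg = 4.88553 mg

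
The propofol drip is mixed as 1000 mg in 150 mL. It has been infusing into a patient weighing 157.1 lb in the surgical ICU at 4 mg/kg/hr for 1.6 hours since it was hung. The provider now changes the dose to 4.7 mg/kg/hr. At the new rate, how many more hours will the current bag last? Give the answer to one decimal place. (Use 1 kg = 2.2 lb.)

1.6 hours

Initial rate:
Weight = 157.1 lb ÷ 2.2 lb/kg = 71.40909 kg
Dose = 4 mg/kg/hr × 71.40909 kg = 285.6364 mg/hr
Concentration = 1000 mg ÷ 150 mL = 6.666667 mg/mL
Rate = 285.6364 mg/hr ÷ 6.666667 mg/mL = 42.84545 mL/hr
Volume infused so far = 42.84545 mL/hr × 1.6 hr = 68.55273 mL
Volume remaining = 150 − 68.55273 = 81.44727 mL
New rate:
Dose = 4.7 mg/kg/hr × 71.40909 kg = 335.6227 mg/hr
Rate = 335.6227 mg/hr ÷ 6.666667 mg/mL = 50.34341 mL/hr
Time remaining = 81.44727 mL ÷ 50.34341 mL/hr = 1.617834 hr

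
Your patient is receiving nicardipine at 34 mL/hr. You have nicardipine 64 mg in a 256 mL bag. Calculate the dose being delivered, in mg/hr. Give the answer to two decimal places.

8.50 mg/hr

Concentration = 64 mg ÷ 256 mL = 0.25 mg/mL
Drug rate = 34 mL/hr × 0.25 mg/mL = 8.5 mg/hr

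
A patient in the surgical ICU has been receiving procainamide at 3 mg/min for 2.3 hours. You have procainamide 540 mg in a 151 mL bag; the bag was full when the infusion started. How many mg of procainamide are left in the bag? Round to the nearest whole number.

3 mg/min × 60 min/hr = 180 mg/hr
Concentration = 540 mg ÷ 151 mL = 3.576159 mg/mL
Rate = 180 mg/hr ÷ 3.576159 mg/mL = 50.33333 mL/hr
Volume infused = 50.33333 mL/hr × 2.3 hr = 115.7667 mL
Volume remaining = 151 − 115.7667 = 35.23333 mL
Drug remaining = 35.23333 mL × 3.576159 mg/mL = 126 mg

126 mg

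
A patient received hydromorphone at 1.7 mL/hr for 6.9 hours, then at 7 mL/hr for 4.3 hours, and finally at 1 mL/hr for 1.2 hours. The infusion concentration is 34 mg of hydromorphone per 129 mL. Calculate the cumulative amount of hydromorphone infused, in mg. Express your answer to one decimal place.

Concentration = 34 mg ÷ 129 mL = 0.2635659 mg/mL
Stage 1: 1.7 mL/hr × 6.9 hr = 11.73 mL → 11.73 mL × 0.2635659 mg/mL = 3.091628 mg
Stage 2: 7 mL/hr × 4.3 hr = 30.1 mL → 30.1 mL × 0.2635659 mg/mL = 7.933333 mg
Stage 3: 1 mL/hr × 1.2 hr = 1.2 mL → 1.2 mL × 0.2635659 mg/mL = 0.3162791 mg
Total = 3.091628 + 7.933333 + 0.3162791 = 11.34124 mg

11.3 mg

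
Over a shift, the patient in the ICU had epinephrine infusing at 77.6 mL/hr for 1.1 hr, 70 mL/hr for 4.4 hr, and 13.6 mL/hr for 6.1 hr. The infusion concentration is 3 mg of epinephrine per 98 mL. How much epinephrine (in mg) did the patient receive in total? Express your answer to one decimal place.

Concentration = 3 mg ÷ 98 mL = 0.03061224 mg/mL
Stage 1: 77.6 mL/hr × 1.1 hr = 85.36 mL → 85.36 mL × 0.03061224 mg/mL = 2.613061 mg
Stage 2: 70 mL/hr × 4.4 hr = 308 mL → 308 mL × 0.03061224 mg/mL = 9.428571 mg
Stage 3: 13.6 mL/hr × 6.1 hr = 82.96 mL → 82.96 mL × 0.03061224 mg/mL = 2.539592 mg
Total = 2.613061 + 9.428571 + 2.539592 = 14.58122 mg

14.6 mg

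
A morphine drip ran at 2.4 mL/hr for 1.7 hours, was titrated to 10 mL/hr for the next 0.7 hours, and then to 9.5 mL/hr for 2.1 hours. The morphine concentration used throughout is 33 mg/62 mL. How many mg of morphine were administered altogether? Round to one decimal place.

Concentration = 33 mg ÷ 62 mL = 0.5322581 mg/mL
Stage 1: 2.4 mL/hr × 1.7 hr = 4.08 mL → 4.08 mL × 0.5322581 mg/mL = 2.171613 mg
Stage 2: 10 mL/hr × 0.7 hr = 7 mL → 7 mL × 0.5322581 mg/mL = 3.725806 mg
Stage 3: 9.5 mL/hr × 2.1 hr = 19.95 mL → 19.95 mL × 0.5322581 mg/mL = 10.61855 mg
Total = 2.171613 + 3.725806 + 10.61855 = 16.51597 mg

16.5 mg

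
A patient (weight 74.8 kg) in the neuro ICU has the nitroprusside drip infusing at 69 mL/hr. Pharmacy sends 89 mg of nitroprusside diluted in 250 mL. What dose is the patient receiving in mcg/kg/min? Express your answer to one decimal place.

Concentration = 89 mg ÷ 250 mL = 0.356 mg/mL = 356 mcg/mL
Drug rate = 69 mL/hr × 356 mcg/mL = 24564 mcg/hr
24564 mcg/hr ÷ 60 min/hr = 409.4 mcg/min
409.4 mcg/min ÷ 74.8 kg = 5.473262 mcg/kg/min

5.5 mcg/kg/min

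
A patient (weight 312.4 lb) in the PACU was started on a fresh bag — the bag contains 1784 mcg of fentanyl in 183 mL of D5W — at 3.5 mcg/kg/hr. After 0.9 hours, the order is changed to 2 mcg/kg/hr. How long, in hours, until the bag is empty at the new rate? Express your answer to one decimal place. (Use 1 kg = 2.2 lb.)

Initial rate:
Weight = 312.4 lb ÷ 2.2 lb/kg = 142 kg
Dose = 3.5 mcg/kg/hr × 142 kg = 497 mcg/hr
Concentration = 1784 mcg ÷ 183 mL = 9.748634 mcg/mL
Rate = 497 mcg/hr ÷ 9.748634 mcg/mL = 50.9815 mL/hr
Volume infused so far = 50.9815 mL/hr × 0.9 hr = 45.88335 mL
Volume remaining = 183 − 45.88335 = 137.1166 mL
New rate:
Dose = 2 mcg/kg/hr × 142 kg = 284 mcg/hr
Rate = 284 mcg/hr ÷ 9.748634 mcg/mL = 29.13229 mL/hr
Time remaining = 137.1166 mL ÷ 29.13229 mL/hr = 4.70669 hr

4.7 hours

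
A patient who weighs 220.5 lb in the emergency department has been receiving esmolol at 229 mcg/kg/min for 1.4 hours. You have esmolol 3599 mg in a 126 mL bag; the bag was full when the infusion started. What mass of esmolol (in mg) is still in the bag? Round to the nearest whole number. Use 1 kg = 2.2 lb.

1671 mg

Weight = 220.5 lb ÷ 2.2 lb/kg = 100.2273 kg
Dose = 229 mcg/kg/min × 100.2273 kg = 22952.05 mcg/min
22952.05 mcg/min × 60 min/hr = 1377123 mcg/hr
Concentration = 3599 mg ÷ 126 mL = 28.56349 mg/mL = 28563.49 mcg/mL
Rate = 1377123 mcg/hr ÷ 28563.49 mcg/mL = 48.21269 mL/hr
Volume infused = 48.21269 mL/hr × 1.4 hr = 67.49776 mL
Volume remaining = 126 − 67.49776 = 58.50224 mL
Drug remaining = 58.50224 mL × 28563.49 mcg/mL = 1671028 mcg = 1671.028 mg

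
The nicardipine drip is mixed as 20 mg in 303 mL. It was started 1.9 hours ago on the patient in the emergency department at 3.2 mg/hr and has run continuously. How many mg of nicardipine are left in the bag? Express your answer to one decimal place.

Concentration = 20 mg ÷ 303 mL = 0.0660066 mg/mL
Rate = 3.2 mg/hr ÷ 0.0660066 mg/mL = 48.48 mL/hr
Volume infused = 48.48 mL/hr × 1.9 hr = 92.112 mL
Volume remaining = 303 − 92.112 = 210.888 mL
Drug remaining = 210.888 mL × 0.0660066 mg/mL = 13.92 mg

13.9 mg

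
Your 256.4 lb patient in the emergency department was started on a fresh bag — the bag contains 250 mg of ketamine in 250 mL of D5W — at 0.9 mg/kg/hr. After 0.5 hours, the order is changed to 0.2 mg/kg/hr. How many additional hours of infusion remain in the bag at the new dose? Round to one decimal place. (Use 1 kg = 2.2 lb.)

8.5 hours

Initial rate:
Weight = 256.4 lb ÷ 2.2 lb/kg = 116.5455 kg
Dose = 0.9 mg/kg/hr × 116.5455 kg = 104.8909 mg/hr
Concentration = 250 mg ÷ 250 mL = 1 mg/mL
Rate = 104.8909 mg/hr ÷ 1 mg/mL = 104.8909 mL/hr
Volume infused so far = 104.8909 mL/hr × 0.5 hr = 52.44545 mL
Volume remaining = 250 − 52.44545 = 197.5545 mL
New rate:
Dose = 0.2 mg/kg/hr × 116.5455 kg = 23.30909 mg/hr
Rate = 23.30909 mg/hr ÷ 1 mg/mL = 23.30909 mL/hr
Time remaining = 197.5545 mL ÷ 23.30909 mL/hr = 8.475429 hr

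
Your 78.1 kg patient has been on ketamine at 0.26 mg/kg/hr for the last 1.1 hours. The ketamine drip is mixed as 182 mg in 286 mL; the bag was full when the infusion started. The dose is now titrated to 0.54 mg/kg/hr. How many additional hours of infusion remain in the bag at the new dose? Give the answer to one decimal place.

Initial rate:
Dose = 0.26 mg/kg/hr × 78.1 kg = 20.306 mg/hr
Concentration = 182 mg ÷ 286 mL = 0.6363636 mg/mL
Rate = 20.306 mg/hr ÷ 0.6363636 mg/mL = 31.90943 mL/hr
Volume infused so far = 31.90943 mL/hr × 1.1 hr = 35.10037 mL
Volume remaining = 286 − 35.10037 = 250.8996 mL
New rate:
Dose = 0.54 mg/kg/hr × 78.1 kg = 42.174 mg/hr
Rate = 42.174 mg/hr ÷ 0.6363636 mg/mL = 66.27343 mL/hr
Time remaining = 250.8996 mL ÷ 66.27343 mL/hr = 3.785825 hr

3.8 hours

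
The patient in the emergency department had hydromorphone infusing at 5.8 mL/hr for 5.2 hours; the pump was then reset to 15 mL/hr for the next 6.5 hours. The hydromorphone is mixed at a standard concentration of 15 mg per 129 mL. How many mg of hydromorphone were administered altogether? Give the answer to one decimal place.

14.8 mg

Concentration = 15 mg ÷ 129 mL = 0.1162791 mg/mL
Stage 1: 5.8 mL/hr × 5.2 hr = 30.16 mL → 30.16 mL × 0.1162791 mg/mL = 3.506977 mg
Stage 2: 15 mL/hr × 6.5 hr = 97.5 mL → 97.5 mL × 0.1162791 mg/mL = 11.33721 mg
Total = 3.506977 + 11.33721 = 14.84419 mg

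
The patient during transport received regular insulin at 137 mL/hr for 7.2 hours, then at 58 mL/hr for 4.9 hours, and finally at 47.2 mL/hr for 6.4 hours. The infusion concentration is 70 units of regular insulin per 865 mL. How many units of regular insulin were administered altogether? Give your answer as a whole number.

127 units

Concentration = 70 units ÷ 865 mL = 0.08092486 units/mL
Stage 1: 137 mL/hr × 7.2 hr = 986.4 mL → 986.4 mL × 0.08092486 units/mL = 79.82428 units
Stage 2: 58 mL/hr × 4.9 hr = 284.2 mL → 284.2 mL × 0.08092486 units/mL = 22.99884 units
Stage 3: 47.2 mL/hr × 6.4 hr = 302.08 mL → 302.08 mL × 0.08092486 units/mL = 24.44578 units
Total = 79.82428 + 22.99884 + 24.44578 = 127.2689 units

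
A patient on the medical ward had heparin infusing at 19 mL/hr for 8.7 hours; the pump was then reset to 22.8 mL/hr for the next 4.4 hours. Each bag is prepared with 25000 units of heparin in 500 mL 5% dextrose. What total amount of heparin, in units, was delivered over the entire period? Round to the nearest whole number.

Concentration = 25000 units ÷ 500 mL = 50 units/mL
Stage 1: 19 mL/hr × 8.7 hr = 165.3 mL → 165.3 mL × 50 units/mL = 8265 units
Stage 2: 22.8 mL/hr × 4.4 hr = 100.32 mL → 100.32 mL × 50 units/mL = 5016 units
Total = 8265 + 5016 = 13281 units

13281 units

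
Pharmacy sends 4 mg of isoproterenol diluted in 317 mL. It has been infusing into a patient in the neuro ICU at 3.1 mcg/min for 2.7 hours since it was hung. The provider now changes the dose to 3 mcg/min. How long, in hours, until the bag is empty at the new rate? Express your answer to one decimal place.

Initial rate:
3.1 mcg/min × 60 min/hr = 186 mcg/hr
Concentration = 4 mg ÷ 317 mL = 0.0126183 mg/mL = 12.6183 mcg/mL
Rate = 186 mcg/hr ÷ 12.6183 mcg/mL = 14.7405 mL/hr
Volume infused so far = 14.7405 mL/hr × 2.7 hr = 39.79935 mL
Volume remaining = 317 − 39.79935 = 277.2006 mL
New rate:
3 mcg/min × 60 min/hr = 180 mcg/hr
Rate = 180 mcg/hr ÷ 12.6183 mcg/mL = 14.265 mL/hr
Time remaining = 277.2006 mL ÷ 14.265 mL/hr = 19.43222 hr

19.4 hours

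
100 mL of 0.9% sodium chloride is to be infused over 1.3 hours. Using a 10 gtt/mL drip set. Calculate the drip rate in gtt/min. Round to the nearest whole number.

13 gtt/min

100 mL ÷ (1.3 hr × 60 = 78 min) = 1.282051 mL/min
1.282051 mL/min × 10 gtt/mL = 12.82051 gtt/min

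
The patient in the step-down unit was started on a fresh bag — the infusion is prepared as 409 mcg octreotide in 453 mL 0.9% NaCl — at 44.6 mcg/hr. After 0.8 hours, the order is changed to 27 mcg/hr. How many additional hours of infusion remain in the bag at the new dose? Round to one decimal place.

Initial rate:
Concentration = 409 mcg ÷ 453 mL = 0.9028698 mcg/mL
Rate = 44.6 mcg/hr ÷ 0.9028698 mcg/mL = 49.39804 mL/hr
Volume infused so far = 49.39804 mL/hr × 0.8 hr = 39.51844 mL
Volume remaining = 453 − 39.51844 = 413.4816 mL
New rate:
Rate = 27 mcg/hr ÷ 0.9028698 mcg/mL = 29.90465 mL/hr
Time remaining = 413.4816 mL ÷ 29.90465 mL/hr = 13.82667 hr

13.8 hours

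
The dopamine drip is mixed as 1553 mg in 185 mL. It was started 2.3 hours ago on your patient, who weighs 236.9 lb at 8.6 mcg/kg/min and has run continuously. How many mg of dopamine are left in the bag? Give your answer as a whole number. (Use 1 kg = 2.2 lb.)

1425 mg

Weight = 236.9 lb ÷ 2.2 lb/kg = 107.6818 kg
Dose = 8.6 mcg/kg/min × 107.6818 kg = 926.0636 mcg/min
926.0636 mcg/min × 60 min/hr = 55563.82 mcg/hr
Concentration = 1553 mg ÷ 185 mL = 8.394595 mg/mL = 8394.595 mcg/mL
Rate = 55563.82 mcg/hr ÷ 8394.595 mcg/mL = 6.619 mL/hr
Volume infused = 6.619 mL/hr × 2.3 hr = 15.2237 mL
Volume remaining = 185 − 15.2237 = 169.7763 mL
Drug remaining = 169.7763 mL × 8394.595 mcg/mL = 1425203 mcg = 1425.203 mg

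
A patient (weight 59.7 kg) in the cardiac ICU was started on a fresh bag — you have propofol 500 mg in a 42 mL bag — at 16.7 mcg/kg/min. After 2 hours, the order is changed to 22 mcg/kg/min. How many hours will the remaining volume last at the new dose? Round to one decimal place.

Initial rate:
Dose = 16.7 mcg/kg/min × 59.7 kg = 996.99 mcg/min
996.99 mcg/min × 60 min/hr = 59819.4 mcg/hr
Concentration = 500 mg ÷ 42 mL = 11.90476 mg/mL = 11904.76 mcg/mL
Rate = 59819.4 mcg/hr ÷ 11904.76 mcg/mL = 5.02483 mL/hr
Volume infused so far = 5.02483 mL/hr × 2 hr = 10.04966 mL
Volume remaining = 42 − 10.04966 = 31.95034 mL
New rate:
Dose = 22 mcg/kg/min × 59.7 kg = 1313.4 mcg/min
1313.4 mcg/min × 60 min/hr = 78804 mcg/hr
Rate = 78804 mcg/hr ÷ 11904.76 mcg/mL = 6.619536 mL/hr
Time remaining = 31.95034 mL ÷ 6.619536 mL/hr = 4.826674 hr

4.8 hours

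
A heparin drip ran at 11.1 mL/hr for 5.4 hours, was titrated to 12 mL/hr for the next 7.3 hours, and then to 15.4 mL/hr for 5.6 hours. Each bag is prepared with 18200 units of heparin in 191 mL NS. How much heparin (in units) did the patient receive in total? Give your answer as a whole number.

Concentration = 18200 units ÷ 191 mL = 95.28796 units/mL
Stage 1: 11.1 mL/hr × 5.4 hr = 59.94 mL → 59.94 mL × 95.28796 units/mL = 5711.56 units
Stage 2: 12 mL/hr × 7.3 hr = 87.6 mL → 87.6 mL × 95.28796 units/mL = 8347.225 units
Stage 3: 15.4 mL/hr × 5.6 hr = 86.24 mL → 86.24 mL × 95.28796 units/mL = 8217.634 units
Total = 5711.56 + 8347.225 + 8217.634 = 22276.42 units

22276 units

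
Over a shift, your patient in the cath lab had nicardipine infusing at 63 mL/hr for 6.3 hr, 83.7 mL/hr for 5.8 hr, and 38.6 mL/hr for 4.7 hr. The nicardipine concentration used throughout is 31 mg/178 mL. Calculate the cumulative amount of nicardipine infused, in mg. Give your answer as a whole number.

Concentration = 31 mg ÷ 178 mL = 0.1741573 mg/mL
Stage 1: 63 mL/hr × 6.3 hr = 396.9 mL → 396.9 mL × 0.1741573 mg/mL = 69.12303 mg
Stage 2: 83.7 mL/hr × 5.8 hr = 485.46 mL → 485.46 mL × 0.1741573 mg/mL = 84.5464 mg
Stage 3: 38.6 mL/hr × 4.7 hr = 181.42 mL → 181.42 mL × 0.1741573 mg/mL = 31.59562 mg
Total = 69.12303 + 84.5464 + 31.59562 = 185.2651 mg

185 mg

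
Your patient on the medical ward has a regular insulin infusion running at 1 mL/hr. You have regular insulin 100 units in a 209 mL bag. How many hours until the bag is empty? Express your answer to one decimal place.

Duration = 209 mL ÷ 1 mL/hr = 209 hr

209.0 hours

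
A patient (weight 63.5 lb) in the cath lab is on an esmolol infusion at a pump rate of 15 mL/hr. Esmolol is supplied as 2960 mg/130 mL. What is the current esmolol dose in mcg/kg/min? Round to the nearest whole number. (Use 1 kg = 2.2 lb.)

197 mcg/kg/min

Weight = 63.5 lb ÷ 2.2 lb/kg = 28.86364 kg
Concentration = 2960 mg ÷ 130 mL = 22.76923 mg/mL = 22769.23 mcg/mL
Drug rate = 15 mL/hr × 22769.23 mcg/mL = 341538.5 mcg/hr
341538.5 mcg/hr ÷ 60 min/hr = 5692.308 mcg/min
5692.308 mcg/min ÷ 28.86364 kg = 197.2138 mcg/kg/min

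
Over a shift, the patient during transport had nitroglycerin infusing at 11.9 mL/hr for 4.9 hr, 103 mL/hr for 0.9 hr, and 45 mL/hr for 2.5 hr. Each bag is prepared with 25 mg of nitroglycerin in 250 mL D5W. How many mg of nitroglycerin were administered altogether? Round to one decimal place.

26.4 mg

Concentration = 25 mg ÷ 250 mL = 0.1 mg/mL
Stage 1: 11.9 mL/hr × 4.9 hr = 58.31 mL → 58.31 mL × 0.1 mg/mL = 5.831 mg
Stage 2: 103 mL/hr × 0.9 hr = 92.7 mL → 92.7 mL × 0.1 mg/mL = 9.27 mg
Stage 3: 45 mL/hr × 2.5 hr = 112.5 mL → 112.5 mL × 0.1 mg/mL = 11.25 mg
Total = 5.831 + 9.27 + 11.25 = 26.351 mg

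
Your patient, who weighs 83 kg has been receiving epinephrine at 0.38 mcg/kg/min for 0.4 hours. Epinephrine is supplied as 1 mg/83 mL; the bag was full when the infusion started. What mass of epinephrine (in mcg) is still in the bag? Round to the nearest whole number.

243 mcg

Dose = 0.38 mcg/kg/min × 83 kg = 31.54 mcg/min
31.54 mcg/min × 60 min/hr = 1892.4 mcg/hr
Concentration = 1 mg ÷ 83 mL = 0.01204819 mg/mL = 12.04819 mcg/mL
Rate = 1892.4 mcg/hr ÷ 12.04819 mcg/mL = 157.0692 mL/hr
Volume infused = 157.0692 mL/hr × 0.4 hr = 62.82768 mL
Volume remaining = 83 − 62.82768 = 20.17232 mL
Drug remaining = 20.17232 mL × 12.04819 mcg/mL = 243.04 mcg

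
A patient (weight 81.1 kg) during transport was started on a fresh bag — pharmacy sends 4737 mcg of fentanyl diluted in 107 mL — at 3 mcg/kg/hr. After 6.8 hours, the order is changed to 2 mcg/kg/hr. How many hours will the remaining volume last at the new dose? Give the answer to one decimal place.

19.0 hours

Initial rate:
Dose = 3 mcg/kg/hr × 81.1 kg = 243.3 mcg/hr
Concentration = 4737 mcg ÷ 107 mL = 44.27103 mcg/mL
Rate = 243.3 mcg/hr ÷ 44.27103 mcg/mL = 5.495693 mL/hr
Volume infused so far = 5.495693 mL/hr × 6.8 hr = 37.37072 mL
Volume remaining = 107 − 37.37072 = 69.62928 mL
New rate:
Dose = 2 mcg/kg/hr × 81.1 kg = 162.2 mcg/hr
Rate = 162.2 mcg/hr ÷ 44.27103 mcg/mL = 3.663796 mL/hr
Time remaining = 69.62928 mL ÷ 3.663796 mL/hr = 19.00469 hr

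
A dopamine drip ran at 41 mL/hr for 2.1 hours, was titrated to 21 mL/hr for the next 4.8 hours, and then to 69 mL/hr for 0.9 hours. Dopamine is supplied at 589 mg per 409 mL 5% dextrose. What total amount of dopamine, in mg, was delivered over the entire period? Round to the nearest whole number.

Concentration = 589 mg ÷ 409 mL = 1.440098 mg/mL
Stage 1: 41 mL/hr × 2.1 hr = 86.1 mL → 86.1 mL × 1.440098 mg/mL = 123.9924 mg
Stage 2: 21 mL/hr × 4.8 hr = 100.8 mL → 100.8 mL × 1.440098 mg/mL = 145.1619 mg
Stage 3: 69 mL/hr × 0.9 hr = 62.1 mL → 62.1 mL × 1.440098 mg/mL = 89.43007 mg
Total = 123.9924 + 145.1619 + 89.43007 = 358.5844 mg

359 mg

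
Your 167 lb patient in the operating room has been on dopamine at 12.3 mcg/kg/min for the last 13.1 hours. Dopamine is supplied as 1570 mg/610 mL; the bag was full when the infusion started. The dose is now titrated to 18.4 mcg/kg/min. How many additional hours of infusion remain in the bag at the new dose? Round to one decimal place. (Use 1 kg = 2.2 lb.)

10.0 hours

Initial rate:
Weight = 167 lb ÷ 2.2 lb/kg = 75.90909 kg
Dose = 12.3 mcg/kg/min × 75.90909 kg = 933.6818 mcg/min
933.6818 mcg/min × 60 min/hr = 56020.91 mcg/hr
Concentration = 1570 mg ÷ 610 mL = 2.57377 mg/mL = 2573.77 mcg/mL
Rate = 56020.91 mcg/hr ÷ 2573.77 mcg/mL = 21.76609 mL/hr
Volume infused so far = 21.76609 mL/hr × 13.1 hr = 285.1357 mL
Volume remaining = 610 − 285.1357 = 324.8643 mL
New rate:
Dose = 18.4 mcg/kg/min × 75.90909 kg = 1396.727 mcg/min
1396.727 mcg/min × 60 min/hr = 83803.64 mcg/hr
Rate = 83803.64 mcg/hr ÷ 2573.77 mcg/mL = 32.56065 mL/hr
Time remaining = 324.8643 mL ÷ 32.56065 mL/hr = 9.977205 hr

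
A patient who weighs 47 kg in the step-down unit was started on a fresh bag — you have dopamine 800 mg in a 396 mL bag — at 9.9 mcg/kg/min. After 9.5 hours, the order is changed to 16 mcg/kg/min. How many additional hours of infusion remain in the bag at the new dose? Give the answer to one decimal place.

11.9 hours

Initial rate:
Dose = 9.9 mcg/kg/min × 47 kg = 465.3 mcg/min
465.3 mcg/min × 60 min/hr = 27918 mcg/hr
Concentration = 800 mg ÷ 396 mL = 2.020202 mg/mL = 2020.202 mcg/mL
Rate = 27918 mcg/hr ÷ 2020.202 mcg/mL = 13.81941 mL/hr
Volume infused so far = 13.81941 mL/hr × 9.5 hr = 131.2844 mL
Volume remaining = 396 − 131.2844 = 264.7156 mL
New rate:
Dose = 16 mcg/kg/min × 47 kg = 752 mcg/min
752 mcg/min × 60 min/hr = 45120 mcg/hr
Rate = 45120 mcg/hr ÷ 2020.202 mcg/mL = 22.3344 mL/hr
Time remaining = 264.7156 mL ÷ 22.3344 mL/hr = 11.85237 hr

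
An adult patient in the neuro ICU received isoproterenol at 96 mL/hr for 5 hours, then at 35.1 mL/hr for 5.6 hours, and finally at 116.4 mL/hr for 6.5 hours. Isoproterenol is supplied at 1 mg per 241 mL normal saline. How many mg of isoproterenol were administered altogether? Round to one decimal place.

Concentration = 1 mg ÷ 241 mL = 0.004149378 mg/mL
Stage 1: 96 mL/hr × 5 hr = 480 mL → 480 mL × 0.004149378 mg/mL = 1.991701 mg
Stage 2: 35.1 mL/hr × 5.6 hr = 196.56 mL → 196.56 mL × 0.004149378 mg/mL = 0.8156017 mg
Stage 3: 116.4 mL/hr × 6.5 hr = 756.6 mL → 756.6 mL × 0.004149378 mg/mL = 3.139419 mg
Total = 1.991701 + 0.8156017 + 3.139419 = 5.946722 mg

5.9 mg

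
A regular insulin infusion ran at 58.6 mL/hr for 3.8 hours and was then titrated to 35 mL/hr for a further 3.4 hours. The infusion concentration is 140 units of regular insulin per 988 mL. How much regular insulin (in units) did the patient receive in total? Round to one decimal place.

48.4 units

Concentration = 140 units ÷ 988 mL = 0.1417004 units/mL
Stage 1: 58.6 mL/hr × 3.8 hr = 222.68 mL → 222.68 mL × 0.1417004 units/mL = 31.55385 units
Stage 2: 35 mL/hr × 3.4 hr = 119 mL → 119 mL × 0.1417004 units/mL = 16.86235 units
Total = 31.55385 + 16.86235 = 48.41619 units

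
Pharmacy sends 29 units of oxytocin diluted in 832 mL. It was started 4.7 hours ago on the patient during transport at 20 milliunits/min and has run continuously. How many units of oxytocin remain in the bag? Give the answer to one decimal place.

20 milliunits/min × 60 min/hr = 1200 milliunits/hr
Concentration = 29 units ÷ 832 mL = 0.03485577 units/mL = 34.85577 milliunits/mL
Rate = 1200 milliunits/hr ÷ 34.85577 milliunits/mL = 34.42759 mL/hr
Volume infused = 34.42759 mL/hr × 4.7 hr = 161.8097 mL
Volume remaining = 832 − 161.8097 = 670.1903 mL
Drug remaining = 670.1903 mL × 34.85577 milliunits/mL = 23360 milliunits = 23.36 units

23.4 units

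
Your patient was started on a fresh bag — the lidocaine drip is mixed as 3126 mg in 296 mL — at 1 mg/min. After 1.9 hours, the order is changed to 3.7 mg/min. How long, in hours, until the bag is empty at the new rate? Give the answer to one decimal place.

Initial rate:
1 mg/min × 60 min/hr = 60 mg/hr
Concentration = 3126 mg ÷ 296 mL = 10.56081 mg/mL
Rate = 60 mg/hr ÷ 10.56081 mg/mL = 5.681382 mL/hr
Volume infused so far = 5.681382 mL/hr × 1.9 hr = 10.79463 mL
Volume remaining = 296 − 10.79463 = 285.2054 mL
New rate:
3.7 mg/min × 60 min/hr = 222 mg/hr
Rate = 222 mg/hr ÷ 10.56081 mg/mL = 21.02111 mL/hr
Time remaining = 285.2054 mL ÷ 21.02111 mL/hr = 13.56757 hr

13.6 hours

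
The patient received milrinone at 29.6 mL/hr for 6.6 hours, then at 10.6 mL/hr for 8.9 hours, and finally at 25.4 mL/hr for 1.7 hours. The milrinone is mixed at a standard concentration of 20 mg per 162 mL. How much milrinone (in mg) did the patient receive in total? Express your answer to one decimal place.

41.1 mg

Concentration = 20 mg ÷ 162 mL = 0.1234568 mg/mL
Stage 1: 29.6 mL/hr × 6.6 hr = 195.36 mL → 195.36 mL × 0.1234568 mg/mL = 24.11852 mg
Stage 2: 10.6 mL/hr × 8.9 hr = 94.34 mL → 94.34 mL × 0.1234568 mg/mL = 11.64691 mg
Stage 3: 25.4 mL/hr × 1.7 hr = 43.18 mL → 43.18 mL × 0.1234568 mg/mL = 5.330864 mg
Total = 24.11852 + 11.64691 + 5.330864 = 41.0963 mg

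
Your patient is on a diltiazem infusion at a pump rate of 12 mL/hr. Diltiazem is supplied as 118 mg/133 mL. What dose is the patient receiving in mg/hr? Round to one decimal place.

Concentration = 118 mg ÷ 133 mL = 0.887218 mg/mL
Drug rate = 12 mL/hr × 0.887218 mg/mL = 10.64662 mg/hr

10.6 mg/hr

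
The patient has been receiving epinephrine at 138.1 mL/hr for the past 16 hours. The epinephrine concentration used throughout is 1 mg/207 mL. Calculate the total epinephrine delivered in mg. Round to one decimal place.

Concentration = 1 mg ÷ 207 mL = 0.004830918 mg/mL = 4.830918 mcg/mL
Drug rate = 138.1 mL/hr × 4.830918 mcg/mL = 667.1498 mcg/hr
Total = 667.1498 mcg/hr × 16 hr = 10674.4 mcg = 10.6744 mg

10.7 mg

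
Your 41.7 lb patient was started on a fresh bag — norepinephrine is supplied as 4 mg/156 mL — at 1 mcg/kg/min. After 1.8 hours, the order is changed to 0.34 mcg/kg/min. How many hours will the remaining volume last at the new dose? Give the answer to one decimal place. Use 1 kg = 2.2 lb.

Initial rate:
Weight = 41.7 lb ÷ 2.2 lb/kg = 18.95455 kg
Dose = 1 mcg/kg/min × 18.95455 kg = 18.95455 mcg/min
18.95455 mcg/min × 60 min/hr = 1137.273 mcg/hr
Concentration = 4 mg ÷ 156 mL = 0.02564103 mg/mL = 25.64103 mcg/mL
Rate = 1137.273 mcg/hr ÷ 25.64103 mcg/mL = 44.35364 mL/hr
Volume infused so far = 44.35364 mL/hr × 1.8 hr = 79.83655 mL
Volume remaining = 156 − 79.83655 = 76.16345 mL
New rate:
Dose = 0.34 mcg/kg/min × 18.95455 kg = 6.444545 mcg/min
6.444545 mcg/min × 60 min/hr = 386.6727 mcg/hr
Rate = 386.6727 mcg/hr ÷ 25.64103 mcg/mL = 15.08024 mL/hr
Time remaining = 76.16345 mL ÷ 15.08024 mL/hr = 5.050548 hr

5.1 hours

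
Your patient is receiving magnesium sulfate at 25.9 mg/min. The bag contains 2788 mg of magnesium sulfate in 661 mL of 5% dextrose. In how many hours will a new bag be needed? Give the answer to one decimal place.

25.9 mg/min × 60 min/hr = 1554 mg/hr
Concentration = 2788 mg ÷ 661 mL = 4.217852 mg/mL
Rate = 1554 mg/hr ÷ 4.217852 mg/mL = 368.434 mL/hr
Duration = 661 mL ÷ 368.434 mL/hr = 1.79408 hr

1.8 hours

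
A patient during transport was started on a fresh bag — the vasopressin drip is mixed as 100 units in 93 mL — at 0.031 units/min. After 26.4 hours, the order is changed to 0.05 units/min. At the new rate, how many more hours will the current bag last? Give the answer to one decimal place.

17.0 hours

Initial rate:
0.031 units/min × 60 min/hr = 1.86 units/hr
Concentration = 100 units ÷ 93 mL = 1.075269 units/mL
Rate = 1.86 units/hr ÷ 1.075269 units/mL = 1.7298 mL/hr
Volume infused so far = 1.7298 mL/hr × 26.4 hr = 45.66672 mL
Volume remaining = 93 − 45.66672 = 47.33328 mL
New rate:
0.05 units/min × 60 min/hr = 3 units/hr
Rate = 3 units/hr ÷ 1.075269 units/mL = 2.79 mL/hr
Time remaining = 47.33328 mL ÷ 2.79 mL/hr = 16.96533 hr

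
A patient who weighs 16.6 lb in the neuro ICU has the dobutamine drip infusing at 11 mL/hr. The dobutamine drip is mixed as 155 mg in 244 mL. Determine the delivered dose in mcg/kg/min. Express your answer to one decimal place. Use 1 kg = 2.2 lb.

15.4 mcg/kg/min

Weight = 16.6 lb ÷ 2.2 lb/kg = 7.545455 kg
Concentration = 155 mg ÷ 244 mL = 0.6352459 mg/mL = 635.2459 mcg/mL
Drug rate = 11 mL/hr × 635.2459 mcg/mL = 6987.705 mcg/hr
6987.705 mcg/hr ÷ 60 min/hr = 116.4617 mcg/min
116.4617 mcg/min ÷ 7.545455 kg = 15.43469 mcg/kg/min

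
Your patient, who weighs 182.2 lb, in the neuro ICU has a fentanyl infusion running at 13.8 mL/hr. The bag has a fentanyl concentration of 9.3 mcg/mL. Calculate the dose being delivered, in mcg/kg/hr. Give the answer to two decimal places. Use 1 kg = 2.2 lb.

Weight = 182.2 lb ÷ 2.2 lb/kg = 82.81818 kg
Drug rate = 13.8 mL/hr × 9.3 mcg/mL = 128.34 mcg/hr
128.34 mcg/hr ÷ 82.81818 kg = 1.54966 mcg/kg/hr

1.55 mcg/kg/hr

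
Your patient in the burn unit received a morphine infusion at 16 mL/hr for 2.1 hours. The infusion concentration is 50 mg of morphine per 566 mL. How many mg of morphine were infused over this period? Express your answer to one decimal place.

Concentration = 50 mg ÷ 566 mL = 0.08833922 mg/mL
Drug rate = 16 mL/hr × 0.08833922 mg/mL = 1.413428 mg/hr
Total = 1.413428 mg/hr × 2.1 hr = 2.968198 mg

3.0 mg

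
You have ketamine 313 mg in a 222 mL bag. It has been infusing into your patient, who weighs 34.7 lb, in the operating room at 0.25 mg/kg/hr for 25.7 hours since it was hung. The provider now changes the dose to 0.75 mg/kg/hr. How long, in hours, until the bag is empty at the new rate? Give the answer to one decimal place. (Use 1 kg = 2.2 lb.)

Initial rate:
Weight = 34.7 lb ÷ 2.2 lb/kg = 15.77273 kg
Dose = 0.25 mg/kg/hr × 15.77273 kg = 3.943182 mg/hr
Concentration = 313 mg ÷ 222 mL = 1.40991 mg/mL
Rate = 3.943182 mg/hr ÷ 1.40991 mg/mL = 2.796762 mL/hr
Volume infused so far = 2.796762 mL/hr × 25.7 hr = 71.87677 mL
Volume remaining = 222 − 71.87677 = 150.1232 mL
New rate:
Dose = 0.75 mg/kg/hr × 15.77273 kg = 11.82955 mg/hr
Rate = 11.82955 mg/hr ÷ 1.40991 mg/mL = 8.390285 mL/hr
Time remaining = 150.1232 mL ÷ 8.390285 mL/hr = 17.89251 hr

17.9 hours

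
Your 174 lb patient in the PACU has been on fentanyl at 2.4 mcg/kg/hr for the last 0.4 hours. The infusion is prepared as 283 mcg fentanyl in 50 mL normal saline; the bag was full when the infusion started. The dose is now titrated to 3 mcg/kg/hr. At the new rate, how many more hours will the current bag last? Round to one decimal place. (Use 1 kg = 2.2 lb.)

0.9 hours

Initial rate:
Weight = 174 lb ÷ 2.2 lb/kg = 79.09091 kg
Dose = 2.4 mcg/kg/hr × 79.09091 kg = 189.8182 mcg/hr
Concentration = 283 mcg ÷ 50 mL = 5.66 mcg/mL
Rate = 189.8182 mcg/hr ÷ 5.66 mcg/mL = 33.53678 mL/hr
Volume infused so far = 33.53678 mL/hr × 0.4 hr = 13.41471 mL
Volume remaining = 50 − 13.41471 = 36.58529 mL
New rate:
Dose = 3 mcg/kg/hr × 79.09091 kg = 237.2727 mcg/hr
Rate = 237.2727 mcg/hr ÷ 5.66 mcg/mL = 41.92098 mL/hr
Time remaining = 36.58529 mL ÷ 41.92098 mL/hr = 0.8727203 hr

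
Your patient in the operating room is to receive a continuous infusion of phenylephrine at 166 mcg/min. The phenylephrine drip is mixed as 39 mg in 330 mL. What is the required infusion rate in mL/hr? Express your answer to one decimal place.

84.3 mL/hr

166 mcg/min × 60 min/hr = 9960 mcg/hr
Concentration = 39 mg ÷ 330 mL = 0.1181818 mg/mL = 118.1818 mcg/mL
Rate = 9960 mcg/hr ÷ 118.1818 mcg/mL = 84.27692 mL/hr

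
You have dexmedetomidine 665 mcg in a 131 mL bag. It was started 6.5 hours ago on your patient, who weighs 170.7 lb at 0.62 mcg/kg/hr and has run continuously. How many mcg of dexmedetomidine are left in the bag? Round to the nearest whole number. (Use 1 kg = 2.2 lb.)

Weight = 170.7 lb ÷ 2.2 lb/kg = 77.59091 kg
Dose = 0.62 mcg/kg/hr × 77.59091 kg = 48.10636 mcg/hr
Concentration = 665 mcg ÷ 131 mL = 5.076336 mcg/mL
Rate = 48.10636 mcg/hr ÷ 5.076336 mcg/mL = 9.476592 mL/hr
Volume infused = 9.476592 mL/hr × 6.5 hr = 61.59785 mL
Volume remaining = 131 − 61.59785 = 69.40215 mL
Drug remaining = 69.40215 mL × 5.076336 mcg/mL = 352.3086 mcg

352 mcg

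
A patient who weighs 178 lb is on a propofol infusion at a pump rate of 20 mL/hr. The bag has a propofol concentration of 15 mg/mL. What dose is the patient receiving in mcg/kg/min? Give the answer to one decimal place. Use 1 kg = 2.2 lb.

Weight = 178 lb ÷ 2.2 lb/kg = 80.90909 kg
Concentration = 15 mg/mL = 15000 mcg/mL
Drug rate = 20 mL/hr × 15000 mcg/mL = 300000 mcg/hr
300000 mcg/hr ÷ 60 min/hr = 5000 mcg/min
5000 mcg/min ÷ 80.90909 kg = 61.79775 mcg/kg/min

61.8 mcg/kg/min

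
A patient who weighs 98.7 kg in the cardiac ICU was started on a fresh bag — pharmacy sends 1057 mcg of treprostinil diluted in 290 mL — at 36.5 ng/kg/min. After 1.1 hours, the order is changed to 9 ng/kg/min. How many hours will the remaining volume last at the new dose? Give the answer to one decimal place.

Initial rate:
Dose = 36.5 ng/kg/min × 98.7 kg = 3602.55 ng/min
3602.55 ng/min × 60 min/hr = 216153 ng/hr
Concentration = 1057 mcg ÷ 290 mL = 3.644828 mcg/mL = 3644.828 ng/mL
Rate = 216153 ng/hr ÷ 3644.828 ng/mL = 59.30404 mL/hr
Volume infused so far = 59.30404 mL/hr × 1.1 hr = 65.23444 mL
Volume remaining = 290 − 65.23444 = 224.7656 mL
New rate:
Dose = 9 ng/kg/min × 98.7 kg = 888.3 ng/min
888.3 ng/min × 60 min/hr = 53298 ng/hr
Rate = 53298 ng/hr ÷ 3644.828 ng/mL = 14.62291 mL/hr
Time remaining = 224.7656 mL ÷ 14.62291 mL/hr = 15.37078 hr

15.4 hours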